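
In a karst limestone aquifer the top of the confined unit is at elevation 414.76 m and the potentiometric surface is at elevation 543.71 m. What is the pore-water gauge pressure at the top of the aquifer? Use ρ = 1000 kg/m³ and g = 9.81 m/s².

Pressure head at the aquifer top: ψ = h − z = 543.71 − 414.76 = 128.95 m.
P = ρgψ = 1000 × 9.81 × 128.95 = 1265000 Pa ≈ 1260 kPa.

P ≈ 1260 kPa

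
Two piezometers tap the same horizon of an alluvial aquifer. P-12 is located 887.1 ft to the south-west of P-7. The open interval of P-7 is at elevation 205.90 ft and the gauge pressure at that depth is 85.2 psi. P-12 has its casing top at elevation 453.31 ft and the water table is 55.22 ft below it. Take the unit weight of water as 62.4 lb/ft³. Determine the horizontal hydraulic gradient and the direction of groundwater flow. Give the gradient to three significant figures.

i ≈ 0.00499; groundwater flows toward the south-west

Pressure head at P-7: ψ = 144·P/γ = 144 × 85.2 / 62.4 = 196.62 ft.
Total head at P-7: h = z + ψ = 205.90 + 196.62 = 402.52 ft.
Total head at P-12: h = 453.31 − 55.22 = 398.09 ft.
Head difference: h(P-7) − h(P-12) = 402.52 − 398.09 = 4.43 ft.
Hydraulic gradient: i = |Δh| / L = 4.43 / 887.1 = 0.00499.
Flow is from higher to lower head: from P-7 toward P-12, i.e. toward the south-west.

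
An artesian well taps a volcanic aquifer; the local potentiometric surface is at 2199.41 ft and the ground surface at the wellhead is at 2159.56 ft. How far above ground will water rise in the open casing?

Water rises to the potentiometric surface, so the rise above ground = 2199.41 − 2159.56 = 39.85 ft.

≈ 39.85 ft above ground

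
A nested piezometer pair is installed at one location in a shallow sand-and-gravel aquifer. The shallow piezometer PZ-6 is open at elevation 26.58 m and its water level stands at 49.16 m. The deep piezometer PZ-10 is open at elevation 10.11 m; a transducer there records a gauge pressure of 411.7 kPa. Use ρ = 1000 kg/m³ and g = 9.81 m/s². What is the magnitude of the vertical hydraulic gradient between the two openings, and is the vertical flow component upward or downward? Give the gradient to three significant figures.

Total head at PZ-6: h = 49.16 m (water level in the standpipe).
Pressure head at PZ-10: ψ = P/(ρg) = 411.7×1000 / (1000 × 9.81) = 41.97 m.
Total head at PZ-10: h = z + ψ = 10.11 + 41.97 = 52.08 m.
Δh = h(PZ-6) − h(PZ-10) = 49.16 − 52.08 = -2.92 m.
Vertical separation Δz = 26.58 − 10.11 = 16.47 m.
|i_v| = |Δh| / Δz = 2.92 / 16.47 = 0.177.
Head is higher in the deep piezometer, so vertical flow is upward (discharge condition).

|i_v| ≈ 0.177; vertical flow is upward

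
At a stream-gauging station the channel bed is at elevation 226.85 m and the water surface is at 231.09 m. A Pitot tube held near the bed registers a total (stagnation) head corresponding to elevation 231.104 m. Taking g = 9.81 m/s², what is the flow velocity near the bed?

Near the bed, under hydrostatic conditions, the piezometric head (z + ψ) equals the free-surface elevation, 231.09 m.
Velocity head = total − piezometric = 231.104 − 231.09 = 0.014 m.
v = √(2g·h_v) = √(2 × 9.81 × 0.014) = 0.524 m/s.

v ≈ 0.524 m/s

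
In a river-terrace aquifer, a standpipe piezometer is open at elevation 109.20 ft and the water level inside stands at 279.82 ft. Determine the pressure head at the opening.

Total head h = 279.82 ft (the water-surface elevation in the piezometer).
Pressure head ψ = h − z = 279.82 − 109.20 = 170.62 ft.

ψ ≈ 170.62 ft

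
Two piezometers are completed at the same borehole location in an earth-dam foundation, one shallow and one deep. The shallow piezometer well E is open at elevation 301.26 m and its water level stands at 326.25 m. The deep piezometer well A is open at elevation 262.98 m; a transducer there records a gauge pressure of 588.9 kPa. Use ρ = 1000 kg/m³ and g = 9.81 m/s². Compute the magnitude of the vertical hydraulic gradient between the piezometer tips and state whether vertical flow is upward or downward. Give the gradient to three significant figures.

Total head at well E: h = 326.25 m (water level in the standpipe).
Pressure head at well A: ψ = P/(ρg) = 588.9×1000 / (1000 × 9.81) = 60.03 m.
Total head at well A: h = z + ψ = 262.98 + 60.03 = 323.01 m.
Δh = h(well E) − h(well A) = 326.25 − 323.01 = 3.24 m.
Vertical separation Δz = 301.26 − 262.98 = 38.28 m.
|i_v| = |Δh| / Δz = 3.24 / 38.28 = 0.0846.
Head is higher in the shallow piezometer, so vertical flow is downward (recharge condition).

|i_v| ≈ 0.0846; vertical flow is downward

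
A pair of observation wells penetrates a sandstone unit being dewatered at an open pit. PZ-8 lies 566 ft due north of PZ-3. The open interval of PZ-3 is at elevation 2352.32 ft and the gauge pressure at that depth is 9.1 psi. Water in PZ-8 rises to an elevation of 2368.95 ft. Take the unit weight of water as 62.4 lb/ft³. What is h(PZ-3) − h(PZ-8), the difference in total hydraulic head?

Pressure head at PZ-3: ψ = 144·P/γ = 144 × 9.1 / 62.4 = 21.00 ft.
Total head at PZ-3: h = z + ψ = 2352.32 + 21.00 = 2373.32 ft.
Total head at PZ-8: h = 2368.95 ft (water level in the piezometer is the total head).
Head difference: h(PZ-3) − h(PZ-8) = 2373.32 − 2368.95 = 4.37 ft.

Δh ≈ 4.37 ft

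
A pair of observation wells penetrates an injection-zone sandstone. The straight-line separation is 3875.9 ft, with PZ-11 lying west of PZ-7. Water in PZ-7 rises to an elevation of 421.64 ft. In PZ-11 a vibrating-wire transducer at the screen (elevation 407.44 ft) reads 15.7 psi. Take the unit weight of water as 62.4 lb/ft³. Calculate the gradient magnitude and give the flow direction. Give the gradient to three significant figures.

Total head at PZ-7: h = 421.64 ft (water level in the piezometer is the total head).
Pressure head at PZ-11: ψ = 144·P/γ = 144 × 15.7 / 62.4 = 36.23 ft.
Total head at PZ-11: h = z + ψ = 407.44 + 36.23 = 443.67 ft.
Head difference: h(PZ-7) − h(PZ-11) = 421.64 − 443.67 = -22.03 ft.
Hydraulic gradient: i = |Δh| / L = 22.03 / 3875.9 = 0.00568.
Flow is from higher to lower head: from PZ-11 toward PZ-7, i.e. toward the east.

i ≈ 0.00568; groundwater flows toward the east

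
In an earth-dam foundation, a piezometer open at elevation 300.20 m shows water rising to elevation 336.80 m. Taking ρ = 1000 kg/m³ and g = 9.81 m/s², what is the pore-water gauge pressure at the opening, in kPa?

Pressure head ψ = h − z = 336.80 − 300.20 = 36.60 m.
P = ρgψ = 1000 × 9.81 × 36.60 = 359046 Pa ≈ 359 kPa.

P ≈ 359 kPa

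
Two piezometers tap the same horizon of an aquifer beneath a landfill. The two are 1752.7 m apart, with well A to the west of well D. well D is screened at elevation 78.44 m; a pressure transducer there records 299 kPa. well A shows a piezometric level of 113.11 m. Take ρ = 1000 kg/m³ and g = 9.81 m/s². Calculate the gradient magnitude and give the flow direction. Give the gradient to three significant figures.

i ≈ 0.00239; groundwater flows toward the east

Pressure head at well D: ψ = P/(ρg) = 299×1000 / (1000 × 9.81) = 30.48 m.
Total head at well D: h = z + ψ = 78.44 + 30.48 = 108.92 m.
Total head at well A: h = 113.11 m (water level in the piezometer is the total head).
Head difference: h(well D) − h(well A) = 108.92 − 113.11 = -4.19 m.
Hydraulic gradient: i = |Δh| / L = 4.19 / 1752.7 = 0.00239.
Flow is from higher to lower head: from well A toward well D, i.e. toward the east.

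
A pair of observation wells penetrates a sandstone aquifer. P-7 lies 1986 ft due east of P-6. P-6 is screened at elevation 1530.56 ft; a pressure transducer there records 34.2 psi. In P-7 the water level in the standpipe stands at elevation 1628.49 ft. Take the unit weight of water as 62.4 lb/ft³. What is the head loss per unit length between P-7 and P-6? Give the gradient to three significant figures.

i ≈ 0.00957 ft/ft

Pressure head at P-6: ψ = 144·P/γ = 144 × 34.2 / 62.4 = 78.92 ft.
Total head at P-6: h = z + ψ = 1530.56 + 78.92 = 1609.48 ft.
Total head at P-7: h = 1628.49 ft (water level in the piezometer is the total head).
Head difference: h(P-6) − h(P-7) = 1609.48 − 1628.49 = -19.01 ft.
Hydraulic gradient: i = |Δh| / L = 19.01 / 1986 = 0.00957.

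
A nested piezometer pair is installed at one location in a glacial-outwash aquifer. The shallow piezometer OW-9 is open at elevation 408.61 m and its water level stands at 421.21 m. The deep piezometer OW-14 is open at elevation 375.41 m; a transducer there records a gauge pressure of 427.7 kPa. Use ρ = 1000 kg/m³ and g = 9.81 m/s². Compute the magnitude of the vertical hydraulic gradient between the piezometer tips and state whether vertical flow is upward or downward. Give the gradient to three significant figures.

Total head at OW-9: h = 421.21 m (water level in the standpipe).
Pressure head at OW-14: ψ = P/(ρg) = 427.7×1000 / (1000 × 9.81) = 43.60 m.
Total head at OW-14: h = z + ψ = 375.41 + 43.60 = 419.01 m.
Δh = h(OW-9) − h(OW-14) = 421.21 − 419.01 = 2.20 m.
Vertical separation Δz = 408.61 − 375.41 = 33.20 m.
|i_v| = |Δh| / Δz = 2.20 / 33.20 = 0.0663.
Head is higher in the shallow piezometer, so vertical flow is downward (recharge condition).

|i_v| ≈ 0.0663; vertical flow is downward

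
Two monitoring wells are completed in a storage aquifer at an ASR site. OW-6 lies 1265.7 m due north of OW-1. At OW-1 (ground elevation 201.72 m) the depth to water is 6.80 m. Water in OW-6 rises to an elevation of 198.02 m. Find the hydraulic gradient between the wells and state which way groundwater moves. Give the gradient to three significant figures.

i ≈ 0.00245; groundwater flows toward the south

Total head at OW-1: h = 201.72 − 6.80 = 194.92 m.
Total head at OW-6: h = 198.02 m (water level in the piezometer is the total head).
Head difference: h(OW-1) − h(OW-6) = 194.92 − 198.02 = -3.10 m.
Hydraulic gradient: i = |Δh| / L = 3.10 / 1265.7 = 0.00245.
Flow is from higher to lower head: from OW-6 toward OW-1, i.e. toward the south.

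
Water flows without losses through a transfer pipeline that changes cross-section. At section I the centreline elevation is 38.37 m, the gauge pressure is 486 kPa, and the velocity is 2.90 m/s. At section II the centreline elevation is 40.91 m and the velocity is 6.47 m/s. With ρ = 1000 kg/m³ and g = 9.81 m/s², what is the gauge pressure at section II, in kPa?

P₂ ≈ 444 kPa

Pressure head at I: ψ₁ = P₁/(ρg) = 486×1000 / (1000 × 9.81) = 49.54 m.
Velocity heads: v₁²/2g = 2.90²/19.62 = 0.429 m; v₂²/2g = 6.47²/19.62 = 2.134 m.
Total head H = z₁ + ψ₁ + v₁²/2g = 38.37 + 49.54 + 0.429 = 88.34 m.
ψ₂ = H − z₂ − v₂²/2g = 88.34 − 40.91 − 2.134 = 45.30 m.
P₂ = ρgψ₂ = 1000 × 9.81 × 45.30 ≈ 444 kPa.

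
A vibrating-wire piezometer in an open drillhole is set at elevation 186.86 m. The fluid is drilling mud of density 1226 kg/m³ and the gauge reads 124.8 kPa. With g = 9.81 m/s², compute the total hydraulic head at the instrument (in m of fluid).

ψ = P/(ρg) = 124.8×1000 / (1226 × 9.81) = 10.38 m.
h = z + ψ = 186.86 + 10.38 = 197.24 m.

h ≈ 197.24 m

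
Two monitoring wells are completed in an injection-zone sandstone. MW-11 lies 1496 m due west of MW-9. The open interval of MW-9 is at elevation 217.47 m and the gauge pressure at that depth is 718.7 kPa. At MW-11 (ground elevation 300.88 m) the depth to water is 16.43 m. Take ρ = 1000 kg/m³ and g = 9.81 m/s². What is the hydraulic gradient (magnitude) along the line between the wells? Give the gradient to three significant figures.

i ≈ 0.00420

Pressure head at MW-9: ψ = P/(ρg) = 718.7×1000 / (1000 × 9.81) = 73.26 m.
Total head at MW-9: h = z + ψ = 217.47 + 73.26 = 290.73 m.
Total head at MW-11: h = 300.88 − 16.43 = 284.45 m.
Head difference: h(MW-9) − h(MW-11) = 290.73 − 284.45 = 6.28 m.
Hydraulic gradient: i = |Δh| / L = 6.28 / 1496 = 0.00420.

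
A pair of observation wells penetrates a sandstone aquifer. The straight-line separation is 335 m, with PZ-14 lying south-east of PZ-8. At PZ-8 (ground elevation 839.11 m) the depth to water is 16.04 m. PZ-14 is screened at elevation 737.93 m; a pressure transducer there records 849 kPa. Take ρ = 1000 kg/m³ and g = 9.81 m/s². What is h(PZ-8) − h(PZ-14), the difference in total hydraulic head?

Total head at PZ-8: h = 839.11 − 16.04 = 823.07 m.
Pressure head at PZ-14: ψ = P/(ρg) = 849×1000 / (1000 × 9.81) = 86.54 m.
Total head at PZ-14: h = z + ψ = 737.93 + 86.54 = 824.47 m.
Head difference: h(PZ-8) − h(PZ-14) = 823.07 − 824.47 = -1.40 m.

Δh ≈ -1.40 m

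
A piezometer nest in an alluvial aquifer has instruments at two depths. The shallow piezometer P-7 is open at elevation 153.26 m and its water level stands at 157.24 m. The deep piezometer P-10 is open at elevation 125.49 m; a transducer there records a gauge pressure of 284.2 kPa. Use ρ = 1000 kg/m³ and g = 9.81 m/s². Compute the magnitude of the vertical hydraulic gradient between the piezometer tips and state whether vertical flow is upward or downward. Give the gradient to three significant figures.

Total head at P-7: h = 157.24 m (water level in the standpipe).
Pressure head at P-10: ψ = P/(ρg) = 284.2×1000 / (1000 × 9.81) = 28.97 m.
Total head at P-10: h = z + ψ = 125.49 + 28.97 = 154.46 m.
Δh = h(P-7) − h(P-10) = 157.24 − 154.46 = 2.78 m.
Vertical separation Δz = 153.26 − 125.49 = 27.77 m.
|i_v| = |Δh| / Δz = 2.78 / 27.77 = 0.100.
Head is higher in the shallow piezometer, so vertical flow is downward (recharge condition).

|i_v| ≈ 0.100; vertical flow is downward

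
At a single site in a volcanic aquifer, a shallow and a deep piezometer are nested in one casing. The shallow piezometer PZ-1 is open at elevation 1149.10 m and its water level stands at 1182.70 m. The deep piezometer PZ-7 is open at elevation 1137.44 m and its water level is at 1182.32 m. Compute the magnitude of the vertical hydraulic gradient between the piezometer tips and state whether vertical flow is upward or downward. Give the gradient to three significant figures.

Total head at PZ-1: h = 1182.70 m (water level in the standpipe).
Total head at PZ-7: h = 1182.32 m.
Δh = h(PZ-1) − h(PZ-7) = 1182.70 − 1182.32 = 0.38 m.
Vertical separation Δz = 1149.10 − 1137.44 = 11.66 m.
|i_v| = |Δh| / Δz = 0.38 / 11.66 = 0.0326.
Head is higher in the shallow piezometer, so vertical flow is downward (recharge condition).

|i_v| ≈ 0.0326; vertical flow is downward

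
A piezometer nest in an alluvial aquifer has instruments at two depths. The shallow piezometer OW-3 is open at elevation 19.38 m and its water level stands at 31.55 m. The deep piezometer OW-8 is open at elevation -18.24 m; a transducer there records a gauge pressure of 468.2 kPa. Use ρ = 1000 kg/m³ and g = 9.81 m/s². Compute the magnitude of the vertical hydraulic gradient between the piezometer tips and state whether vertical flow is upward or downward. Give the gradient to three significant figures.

|i_v| ≈ 0.0548; vertical flow is downward

Total head at OW-3: h = 31.55 m (water level in the standpipe).
Pressure head at OW-8: ψ = P/(ρg) = 468.2×1000 / (1000 × 9.81) = 47.73 m.
Total head at OW-8: h = z + ψ = -18.24 + 47.73 = 29.49 m.
Δh = h(OW-3) − h(OW-8) = 31.55 − 29.49 = 2.06 m.
Vertical separation Δz = 19.38 − (-18.24) = 37.62 m.
|i_v| = |Δh| / Δz = 2.06 / 37.62 = 0.0548.
Head is higher in the shallow piezometer, so vertical flow is downward (recharge condition).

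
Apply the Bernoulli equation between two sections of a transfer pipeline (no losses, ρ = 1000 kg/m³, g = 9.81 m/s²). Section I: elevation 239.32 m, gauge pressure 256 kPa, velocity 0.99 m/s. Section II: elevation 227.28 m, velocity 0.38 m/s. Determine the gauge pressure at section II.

P₂ ≈ 375 kPa

Pressure head at I: ψ₁ = P₁/(ρg) = 256×1000 / (1000 × 9.81) = 26.10 m.
Velocity heads: v₁²/2g = 0.99²/19.62 = 0.050 m; v₂²/2g = 0.38²/19.62 = 0.007 m.
Total head H = z₁ + ψ₁ + v₁²/2g = 239.32 + 26.10 + 0.050 = 265.47 m.
ψ₂ = H − z₂ − v₂²/2g = 265.47 − 227.28 − 0.007 = 38.18 m.
P₂ = ρgψ₂ = 1000 × 9.81 × 38.18 ≈ 375 kPa.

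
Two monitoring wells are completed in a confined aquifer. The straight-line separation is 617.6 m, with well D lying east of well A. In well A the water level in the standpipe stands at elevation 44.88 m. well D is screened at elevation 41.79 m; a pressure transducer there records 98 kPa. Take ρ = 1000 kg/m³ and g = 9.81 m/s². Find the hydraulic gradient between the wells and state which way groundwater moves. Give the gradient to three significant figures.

i ≈ 0.0112; groundwater flows toward the west

Total head at well A: h = 44.88 m (water level in the piezometer is the total head).
Pressure head at well D: ψ = P/(ρg) = 98×1000 / (1000 × 9.81) = 9.99 m.
Total head at well D: h = z + ψ = 41.79 + 9.99 = 51.78 m.
Head difference: h(well A) − h(well D) = 44.88 − 51.78 = -6.90 m.
Hydraulic gradient: i = |Δh| / L = 6.90 / 617.6 = 0.0112.
Flow is from higher to lower head: from well D toward well A, i.e. toward the west.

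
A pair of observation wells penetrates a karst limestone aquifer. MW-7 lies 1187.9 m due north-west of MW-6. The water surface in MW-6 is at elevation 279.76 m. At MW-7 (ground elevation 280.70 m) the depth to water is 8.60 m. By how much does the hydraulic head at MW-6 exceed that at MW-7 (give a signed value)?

Total head at MW-6: h = 279.76 m (water level in the piezometer is the total head).
Total head at MW-7: h = 280.70 − 8.60 = 272.10 m.
Head difference: h(MW-6) − h(MW-7) = 279.76 − 272.10 = 7.66 m.

Δh ≈ 7.66 m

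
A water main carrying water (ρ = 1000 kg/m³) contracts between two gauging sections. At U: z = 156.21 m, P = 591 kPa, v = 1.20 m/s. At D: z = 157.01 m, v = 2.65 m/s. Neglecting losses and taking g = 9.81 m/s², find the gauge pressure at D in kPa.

P₂ ≈ 580 kPa

Pressure head at U: ψ₁ = P₁/(ρg) = 591×1000 / (1000 × 9.81) = 60.24 m.
Velocity heads: v₁²/2g = 1.20²/19.62 = 0.073 m; v₂²/2g = 2.65²/19.62 = 0.358 m.
Total head H = z₁ + ψ₁ + v₁²/2g = 156.21 + 60.24 + 0.073 = 216.52 m.
ψ₂ = H − z₂ − v₂²/2g = 216.52 − 157.01 − 0.358 = 59.15 m.
P₂ = ρgψ₂ = 1000 × 9.81 × 59.15 ≈ 580 kPa.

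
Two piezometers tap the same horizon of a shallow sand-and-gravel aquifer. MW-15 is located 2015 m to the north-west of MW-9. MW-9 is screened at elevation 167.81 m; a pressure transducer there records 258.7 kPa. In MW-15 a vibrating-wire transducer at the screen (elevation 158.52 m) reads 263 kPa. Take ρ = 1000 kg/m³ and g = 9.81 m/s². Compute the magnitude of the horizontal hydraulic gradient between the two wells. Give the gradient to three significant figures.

i ≈ 0.00439

Pressure head at MW-9: ψ = P/(ρg) = 258.7×1000 / (1000 × 9.81) = 26.37 m.
Total head at MW-9: h = z + ψ = 167.81 + 26.37 = 194.18 m.
Pressure head at MW-15: ψ = P/(ρg) = 263×1000 / (1000 × 9.81) = 26.81 m.
Total head at MW-15: h = z + ψ = 158.52 + 26.81 = 185.33 m.
Head difference: h(MW-9) − h(MW-15) = 194.18 − 185.33 = 8.85 m.
Hydraulic gradient: i = |Δh| / L = 8.85 / 2015 = 0.00439.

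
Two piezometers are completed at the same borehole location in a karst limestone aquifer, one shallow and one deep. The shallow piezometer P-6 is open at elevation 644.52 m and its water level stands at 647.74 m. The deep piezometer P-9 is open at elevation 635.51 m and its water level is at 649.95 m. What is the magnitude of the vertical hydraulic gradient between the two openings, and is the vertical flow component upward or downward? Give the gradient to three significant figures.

|i_v| ≈ 0.245; vertical flow is upward

Total head at P-6: h = 647.74 m (water level in the standpipe).
Total head at P-9: h = 649.95 m.
Δh = h(P-6) − h(P-9) = 647.74 − 649.95 = -2.21 m.
Vertical separation Δz = 644.52 − 635.51 = 9.01 m.
|i_v| = |Δh| / Δz = 2.21 / 9.01 = 0.245.
Head is higher in the deep piezometer, so vertical flow is upward (discharge condition).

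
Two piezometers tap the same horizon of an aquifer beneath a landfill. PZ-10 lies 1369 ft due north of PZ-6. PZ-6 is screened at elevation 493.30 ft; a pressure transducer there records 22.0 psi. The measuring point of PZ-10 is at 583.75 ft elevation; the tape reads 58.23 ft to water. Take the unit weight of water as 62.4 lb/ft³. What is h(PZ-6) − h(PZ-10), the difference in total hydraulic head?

Δh ≈ 18.55 ft

Pressure head at PZ-6: ψ = 144·P/γ = 144 × 22.0 / 62.4 = 50.77 ft.
Total head at PZ-6: h = z + ψ = 493.30 + 50.77 = 544.07 ft.
Total head at PZ-10: h = 583.75 − 58.23 = 525.52 ft.
Head difference: h(PZ-6) − h(PZ-10) = 544.07 − 525.52 = 18.55 ft.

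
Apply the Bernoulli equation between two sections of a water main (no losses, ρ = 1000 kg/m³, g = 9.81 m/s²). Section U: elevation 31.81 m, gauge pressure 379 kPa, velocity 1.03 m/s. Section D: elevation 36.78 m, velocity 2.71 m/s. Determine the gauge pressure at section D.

Pressure head at U: ψ₁ = P₁/(ρg) = 379×1000 / (1000 × 9.81) = 38.63 m.
Velocity heads: v₁²/2g = 1.03²/19.62 = 0.054 m; v₂²/2g = 2.71²/19.62 = 0.374 m.
Total head H = z₁ + ψ₁ + v₁²/2g = 31.81 + 38.63 + 0.054 = 70.49 m.
ψ₂ = H − z₂ − v₂²/2g = 70.49 − 36.78 − 0.374 = 33.34 m.
P₂ = ρgψ₂ = 1000 × 9.81 × 33.34 ≈ 327 kPa.

P₂ ≈ 327 kPa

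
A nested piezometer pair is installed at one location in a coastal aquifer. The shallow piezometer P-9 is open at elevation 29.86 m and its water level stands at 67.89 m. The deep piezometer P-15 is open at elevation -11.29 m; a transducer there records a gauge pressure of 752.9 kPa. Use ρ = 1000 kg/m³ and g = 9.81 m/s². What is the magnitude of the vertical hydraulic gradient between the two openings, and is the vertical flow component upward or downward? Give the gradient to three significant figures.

Total head at P-9: h = 67.89 m (water level in the standpipe).
Pressure head at P-15: ψ = P/(ρg) = 752.9×1000 / (1000 × 9.81) = 76.75 m.
Total head at P-15: h = z + ψ = -11.29 + 76.75 = 65.46 m.
Δh = h(P-9) − h(P-15) = 67.89 − 65.46 = 2.43 m.
Vertical separation Δz = 29.86 − (-11.29) = 41.15 m.
|i_v| = |Δh| / Δz = 2.43 / 41.15 = 0.0591.
Head is higher in the shallow piezometer, so vertical flow is downward (recharge condition).

|i_v| ≈ 0.0591; vertical flow is downward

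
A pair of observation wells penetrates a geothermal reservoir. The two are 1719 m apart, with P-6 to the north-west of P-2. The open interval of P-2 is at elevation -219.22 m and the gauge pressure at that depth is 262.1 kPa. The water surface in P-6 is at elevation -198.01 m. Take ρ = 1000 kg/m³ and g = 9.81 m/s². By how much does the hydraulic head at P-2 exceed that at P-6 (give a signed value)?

Pressure head at P-2: ψ = P/(ρg) = 262.1×1000 / (1000 × 9.81) = 26.72 m.
Total head at P-2: h = z + ψ = -219.22 + 26.72 = -192.50 m.
Total head at P-6: h = -198.01 m (water level in the piezometer is the total head).
Head difference: h(P-2) − h(P-6) = -192.50 − (-198.01) = 5.51 m.

Δh ≈ 5.51 m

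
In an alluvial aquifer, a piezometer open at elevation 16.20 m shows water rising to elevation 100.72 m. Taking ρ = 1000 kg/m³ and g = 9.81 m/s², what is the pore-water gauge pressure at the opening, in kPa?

Pressure head ψ = h − z = 100.72 − 16.20 = 84.52 m.
P = ρgψ = 1000 × 9.81 × 84.52 = 829141 Pa ≈ 829 kPa.

P ≈ 829 kPa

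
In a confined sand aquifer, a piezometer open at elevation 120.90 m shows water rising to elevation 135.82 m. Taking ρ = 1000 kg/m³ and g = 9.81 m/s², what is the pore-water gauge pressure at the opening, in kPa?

P ≈ 146 kPa

Pressure head ψ = h − z = 135.82 − 120.90 = 14.92 m.
P = ρgψ = 1000 × 9.81 × 14.92 = 146365 Pa ≈ 146 kPa.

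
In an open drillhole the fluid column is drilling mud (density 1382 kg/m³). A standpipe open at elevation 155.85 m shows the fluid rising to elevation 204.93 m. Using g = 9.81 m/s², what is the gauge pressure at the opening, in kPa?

P ≈ 665 kPa

Pressure head ψ = h − z = 204.93 − 155.85 = 49.08 m.
P = ρgψ = 1382 × 9.81 × 49.08 = 665398 Pa ≈ 665 kPa.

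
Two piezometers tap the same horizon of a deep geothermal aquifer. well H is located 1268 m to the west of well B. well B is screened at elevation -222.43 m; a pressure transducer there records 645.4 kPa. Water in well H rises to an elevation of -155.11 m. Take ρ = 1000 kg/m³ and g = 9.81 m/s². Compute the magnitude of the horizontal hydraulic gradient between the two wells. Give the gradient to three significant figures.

i ≈ 0.00121

Pressure head at well B: ψ = P/(ρg) = 645.4×1000 / (1000 × 9.81) = 65.79 m.
Total head at well B: h = z + ψ = -222.43 + 65.79 = -156.64 m.
Total head at well H: h = -155.11 m (water level in the piezometer is the total head).
Head difference: h(well B) − h(well H) = -156.64 − (-155.11) = -1.53 m.
Hydraulic gradient: i = |Δh| / L = 1.53 / 1268 = 0.00121.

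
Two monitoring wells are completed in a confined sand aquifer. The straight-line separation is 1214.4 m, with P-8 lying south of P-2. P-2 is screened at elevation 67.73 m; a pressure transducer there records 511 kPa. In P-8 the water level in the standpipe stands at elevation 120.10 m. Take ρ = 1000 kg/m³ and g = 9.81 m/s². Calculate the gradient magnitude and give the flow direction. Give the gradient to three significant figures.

i ≈ 0.000231; groundwater flows toward the north

Pressure head at P-2: ψ = P/(ρg) = 511×1000 / (1000 × 9.81) = 52.09 m.
Total head at P-2: h = z + ψ = 67.73 + 52.09 = 119.82 m.
Total head at P-8: h = 120.10 m (water level in the piezometer is the total head).
Head difference: h(P-2) − h(P-8) = 119.82 − 120.10 = -0.28 m.
Hydraulic gradient: i = |Δh| / L = 0.28 / 1214.4 = 0.000231.
Flow is from higher to lower head: from P-8 toward P-2, i.e. toward the north.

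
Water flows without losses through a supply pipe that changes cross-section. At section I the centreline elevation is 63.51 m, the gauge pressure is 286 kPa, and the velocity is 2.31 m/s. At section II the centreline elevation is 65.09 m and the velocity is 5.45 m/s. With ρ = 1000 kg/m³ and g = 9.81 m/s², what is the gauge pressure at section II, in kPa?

P₂ ≈ 258 kPa

Pressure head at I: ψ₁ = P₁/(ρg) = 286×1000 / (1000 × 9.81) = 29.15 m.
Velocity heads: v₁²/2g = 2.31²/19.62 = 0.272 m; v₂²/2g = 5.45²/19.62 = 1.514 m.
Total head H = z₁ + ψ₁ + v₁²/2g = 63.51 + 29.15 + 0.272 = 92.93 m.
ψ₂ = H − z₂ − v₂²/2g = 92.93 − 65.09 − 1.514 = 26.33 m.
P₂ = ρgψ₂ = 1000 × 9.81 × 26.33 ≈ 258 kPa.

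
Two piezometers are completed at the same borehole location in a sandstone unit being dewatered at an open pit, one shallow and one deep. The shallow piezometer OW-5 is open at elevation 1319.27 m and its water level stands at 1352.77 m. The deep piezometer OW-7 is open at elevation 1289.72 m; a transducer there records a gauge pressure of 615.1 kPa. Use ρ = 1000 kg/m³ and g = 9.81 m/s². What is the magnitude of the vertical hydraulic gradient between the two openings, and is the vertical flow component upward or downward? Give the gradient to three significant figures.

|i_v| ≈ 0.0118; vertical flow is downward

Total head at OW-5: h = 1352.77 m (water level in the standpipe).
Pressure head at OW-7: ψ = P/(ρg) = 615.1×1000 / (1000 × 9.81) = 62.70 m.
Total head at OW-7: h = z + ψ = 1289.72 + 62.70 = 1352.42 m.
Δh = h(OW-5) − h(OW-7) = 1352.77 − 1352.42 = 0.35 m.
Vertical separation Δz = 1319.27 − 1289.72 = 29.55 m.
|i_v| = |Δh| / Δz = 0.35 / 29.55 = 0.0118.
Head is higher in the shallow piezometer, so vertical flow is downward (recharge condition).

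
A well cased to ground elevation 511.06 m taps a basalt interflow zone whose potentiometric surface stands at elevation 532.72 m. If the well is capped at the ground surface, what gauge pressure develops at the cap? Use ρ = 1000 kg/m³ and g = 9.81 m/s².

P ≈ 212 kPa

Head above the cap: Δh = 532.72 − 511.06 = 21.66 m.
P = ρgΔh = 1000 × 9.81 × 21.66 = 212485 Pa ≈ 212 kPa.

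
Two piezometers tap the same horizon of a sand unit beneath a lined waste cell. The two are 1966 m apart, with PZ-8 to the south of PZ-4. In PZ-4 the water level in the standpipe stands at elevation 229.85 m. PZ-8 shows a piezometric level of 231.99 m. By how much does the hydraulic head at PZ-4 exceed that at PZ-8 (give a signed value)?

Total head at PZ-4: h = 229.85 m (water level in the piezometer is the total head).
Total head at PZ-8: h = 231.99 m (water level in the piezometer is the total head).
Head difference: h(PZ-4) − h(PZ-8) = 229.85 − 231.99 = -2.14 m.

Δh ≈ -2.14 m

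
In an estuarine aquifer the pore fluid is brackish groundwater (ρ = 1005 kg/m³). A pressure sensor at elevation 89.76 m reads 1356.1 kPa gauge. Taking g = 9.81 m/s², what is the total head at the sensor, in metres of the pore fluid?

h ≈ 227.31 m

ψ = P/(ρg) = 1356.1×1000 / (1005 × 9.81) = 137.55 m.
h = z + ψ = 89.76 + 137.55 = 227.31 m.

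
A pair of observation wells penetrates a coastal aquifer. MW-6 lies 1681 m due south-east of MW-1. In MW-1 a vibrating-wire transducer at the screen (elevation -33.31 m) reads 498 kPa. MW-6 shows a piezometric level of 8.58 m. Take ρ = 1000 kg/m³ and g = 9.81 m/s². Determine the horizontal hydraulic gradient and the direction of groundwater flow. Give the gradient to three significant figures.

i ≈ 0.00528; groundwater flows toward the south-east

Pressure head at MW-1: ψ = P/(ρg) = 498×1000 / (1000 × 9.81) = 50.76 m.
Total head at MW-1: h = z + ψ = -33.31 + 50.76 = 17.45 m.
Total head at MW-6: h = 8.58 m (water level in the piezometer is the total head).
Head difference: h(MW-1) − h(MW-6) = 17.45 − 8.58 = 8.87 m.
Hydraulic gradient: i = |Δh| / L = 8.87 / 1681 = 0.00528.
Flow is from higher to lower head: from MW-1 toward MW-6, i.e. toward the south-east.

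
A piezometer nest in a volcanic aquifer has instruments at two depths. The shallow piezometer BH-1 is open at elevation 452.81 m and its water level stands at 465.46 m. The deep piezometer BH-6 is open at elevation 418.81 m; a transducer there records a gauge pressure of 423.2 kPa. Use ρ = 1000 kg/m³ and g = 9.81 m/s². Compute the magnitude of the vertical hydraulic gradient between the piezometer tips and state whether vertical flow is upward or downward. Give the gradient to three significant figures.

Total head at BH-1: h = 465.46 m (water level in the standpipe).
Pressure head at BH-6: ψ = P/(ρg) = 423.2×1000 / (1000 × 9.81) = 43.14 m.
Total head at BH-6: h = z + ψ = 418.81 + 43.14 = 461.95 m.
Δh = h(BH-1) − h(BH-6) = 465.46 − 461.95 = 3.51 m.
Vertical separation Δz = 452.81 − 418.81 = 34.00 m.
|i_v| = |Δh| / Δz = 3.51 / 34.00 = 0.103.
Head is higher in the shallow piezometer, so vertical flow is downward (recharge condition).

|i_v| ≈ 0.103; vertical flow is downward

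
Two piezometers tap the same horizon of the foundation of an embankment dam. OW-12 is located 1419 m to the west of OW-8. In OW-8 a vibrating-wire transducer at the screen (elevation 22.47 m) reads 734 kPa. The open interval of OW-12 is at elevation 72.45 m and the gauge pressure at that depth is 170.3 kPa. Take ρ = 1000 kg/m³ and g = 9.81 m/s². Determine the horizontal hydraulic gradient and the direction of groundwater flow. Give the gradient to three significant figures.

Pressure head at OW-8: ψ = P/(ρg) = 734×1000 / (1000 × 9.81) = 74.82 m.
Total head at OW-8: h = z + ψ = 22.47 + 74.82 = 97.29 m.
Pressure head at OW-12: ψ = P/(ρg) = 170.3×1000 / (1000 × 9.81) = 17.36 m.
Total head at OW-12: h = z + ψ = 72.45 + 17.36 = 89.81 m.
Head difference: h(OW-8) − h(OW-12) = 97.29 − 89.81 = 7.48 m.
Hydraulic gradient: i = |Δh| / L = 7.48 / 1419 = 0.00527.
Flow is from higher to lower head: from OW-8 toward OW-12, i.e. toward the west.

i ≈ 0.00527; groundwater flows toward the west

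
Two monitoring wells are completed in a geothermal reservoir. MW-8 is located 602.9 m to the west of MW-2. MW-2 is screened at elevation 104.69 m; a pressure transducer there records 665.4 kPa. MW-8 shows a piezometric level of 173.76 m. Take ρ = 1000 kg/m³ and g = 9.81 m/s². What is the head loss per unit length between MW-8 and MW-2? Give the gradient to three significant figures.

Pressure head at MW-2: ψ = P/(ρg) = 665.4×1000 / (1000 × 9.81) = 67.83 m.
Total head at MW-2: h = z + ψ = 104.69 + 67.83 = 172.52 m.
Total head at MW-8: h = 173.76 m (water level in the piezometer is the total head).
Head difference: h(MW-2) − h(MW-8) = 172.52 − 173.76 = -1.24 m.
Hydraulic gradient: i = |Δh| / L = 1.24 / 602.9 = 0.00206.

i ≈ 0.00206 m/m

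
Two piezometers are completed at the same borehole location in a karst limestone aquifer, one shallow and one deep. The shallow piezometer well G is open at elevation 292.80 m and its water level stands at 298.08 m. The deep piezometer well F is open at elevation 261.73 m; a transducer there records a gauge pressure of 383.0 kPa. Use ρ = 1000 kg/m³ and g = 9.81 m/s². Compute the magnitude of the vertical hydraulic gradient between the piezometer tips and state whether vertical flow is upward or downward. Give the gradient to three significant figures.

Total head at well G: h = 298.08 m (water level in the standpipe).
Pressure head at well F: ψ = P/(ρg) = 383.0×1000 / (1000 × 9.81) = 39.04 m.
Total head at well F: h = z + ψ = 261.73 + 39.04 = 300.77 m.
Δh = h(well G) − h(well F) = 298.08 − 300.77 = -2.69 m.
Vertical separation Δz = 292.80 − 261.73 = 31.07 m.
|i_v| = |Δh| / Δz = 2.69 / 31.07 = 0.0866.
Head is higher in the deep piezometer, so vertical flow is upward (discharge condition).

|i_v| ≈ 0.0866; vertical flow is upward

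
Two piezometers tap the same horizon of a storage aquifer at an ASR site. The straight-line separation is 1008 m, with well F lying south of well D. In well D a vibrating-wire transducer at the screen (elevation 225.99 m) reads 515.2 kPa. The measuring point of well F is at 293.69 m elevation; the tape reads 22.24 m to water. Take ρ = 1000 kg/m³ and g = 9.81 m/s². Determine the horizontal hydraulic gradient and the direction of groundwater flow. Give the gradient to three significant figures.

i ≈ 0.00700; groundwater flows toward the south

Pressure head at well D: ψ = P/(ρg) = 515.2×1000 / (1000 × 9.81) = 52.52 m.
Total head at well D: h = z + ψ = 225.99 + 52.52 = 278.51 m.
Total head at well F: h = 293.69 − 22.24 = 271.45 m.
Head difference: h(well D) − h(well F) = 278.51 − 271.45 = 7.06 m.
Hydraulic gradient: i = |Δh| / L = 7.06 / 1008 = 0.00700.
Flow is from higher to lower head: from well D toward well F, i.e. toward the south.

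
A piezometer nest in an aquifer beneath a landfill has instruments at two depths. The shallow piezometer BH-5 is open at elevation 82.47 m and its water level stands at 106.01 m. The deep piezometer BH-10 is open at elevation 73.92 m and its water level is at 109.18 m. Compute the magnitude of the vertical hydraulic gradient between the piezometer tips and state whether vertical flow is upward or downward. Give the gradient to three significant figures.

Total head at BH-5: h = 106.01 m (water level in the standpipe).
Total head at BH-10: h = 109.18 m.
Δh = h(BH-5) − h(BH-10) = 106.01 − 109.18 = -3.17 m.
Vertical separation Δz = 82.47 − 73.92 = 8.55 m.
|i_v| = |Δh| / Δz = 3.17 / 8.55 = 0.371.
Head is higher in the deep piezometer, so vertical flow is upward (discharge condition).

|i_v| ≈ 0.371; vertical flow is upward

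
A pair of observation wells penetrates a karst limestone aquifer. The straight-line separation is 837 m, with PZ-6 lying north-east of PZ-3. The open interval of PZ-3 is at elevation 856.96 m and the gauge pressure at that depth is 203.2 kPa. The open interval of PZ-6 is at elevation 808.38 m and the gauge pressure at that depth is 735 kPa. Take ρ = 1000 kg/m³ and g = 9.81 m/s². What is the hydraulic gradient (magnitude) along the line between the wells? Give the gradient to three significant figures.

i ≈ 0.00673

Pressure head at PZ-3: ψ = P/(ρg) = 203.2×1000 / (1000 × 9.81) = 20.71 m.
Total head at PZ-3: h = z + ψ = 856.96 + 20.71 = 877.67 m.
Pressure head at PZ-6: ψ = P/(ρg) = 735×1000 / (1000 × 9.81) = 74.92 m.
Total head at PZ-6: h = z + ψ = 808.38 + 74.92 = 883.30 m.
Head difference: h(PZ-3) − h(PZ-6) = 877.67 − 883.30 = -5.63 m.
Hydraulic gradient: i = |Δh| / L = 5.63 / 837 = 0.00673.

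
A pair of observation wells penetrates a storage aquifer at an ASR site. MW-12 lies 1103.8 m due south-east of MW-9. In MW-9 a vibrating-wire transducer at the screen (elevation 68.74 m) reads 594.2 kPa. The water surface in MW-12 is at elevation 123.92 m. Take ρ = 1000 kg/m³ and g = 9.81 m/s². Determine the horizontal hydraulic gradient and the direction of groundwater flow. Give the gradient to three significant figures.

i ≈ 0.00488; groundwater flows toward the south-east

Pressure head at MW-9: ψ = P/(ρg) = 594.2×1000 / (1000 × 9.81) = 60.57 m.
Total head at MW-9: h = z + ψ = 68.74 + 60.57 = 129.31 m.
Total head at MW-12: h = 123.92 m (water level in the piezometer is the total head).
Head difference: h(MW-9) − h(MW-12) = 129.31 − 123.92 = 5.39 m.
Hydraulic gradient: i = |Δh| / L = 5.39 / 1103.8 = 0.00488.
Flow is from higher to lower head: from MW-9 toward MW-12, i.e. toward the south-east.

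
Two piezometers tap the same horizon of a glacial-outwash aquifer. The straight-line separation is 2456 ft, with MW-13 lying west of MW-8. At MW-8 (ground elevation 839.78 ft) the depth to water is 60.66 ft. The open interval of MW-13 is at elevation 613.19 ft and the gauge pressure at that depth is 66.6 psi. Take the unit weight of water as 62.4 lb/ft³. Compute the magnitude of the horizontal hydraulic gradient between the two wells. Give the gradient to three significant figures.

i ≈ 0.00498

Total head at MW-8: h = 839.78 − 60.66 = 779.12 ft.
Pressure head at MW-13: ψ = 144·P/γ = 144 × 66.6 / 62.4 = 153.69 ft.
Total head at MW-13: h = z + ψ = 613.19 + 153.69 = 766.88 ft.
Head difference: h(MW-8) − h(MW-13) = 779.12 − 766.88 = 12.24 ft.
Hydraulic gradient: i = |Δh| / L = 12.24 / 2456 = 0.00498.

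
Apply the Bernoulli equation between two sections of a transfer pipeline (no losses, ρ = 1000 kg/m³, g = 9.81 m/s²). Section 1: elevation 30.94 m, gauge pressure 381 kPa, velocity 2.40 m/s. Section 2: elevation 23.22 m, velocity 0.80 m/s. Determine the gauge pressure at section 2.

P₂ ≈ 459 kPa

Pressure head at 1: ψ₁ = P₁/(ρg) = 381×1000 / (1000 × 9.81) = 38.84 m.
Velocity heads: v₁²/2g = 2.40²/19.62 = 0.294 m; v₂²/2g = 0.80²/19.62 = 0.033 m.
Total head H = z₁ + ψ₁ + v₁²/2g = 30.94 + 38.84 + 0.294 = 70.07 m.
ψ₂ = H − z₂ − v₂²/2g = 70.07 − 23.22 − 0.033 = 46.82 m.
P₂ = ρgψ₂ = 1000 × 9.81 × 46.82 ≈ 459 kPa.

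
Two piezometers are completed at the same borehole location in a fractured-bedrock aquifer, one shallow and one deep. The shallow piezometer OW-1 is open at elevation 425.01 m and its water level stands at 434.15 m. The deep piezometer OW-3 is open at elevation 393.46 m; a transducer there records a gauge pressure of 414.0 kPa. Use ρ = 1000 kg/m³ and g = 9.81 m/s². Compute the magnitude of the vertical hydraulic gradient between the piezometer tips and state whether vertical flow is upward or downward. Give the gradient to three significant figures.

|i_v| ≈ 0.0479; vertical flow is upward

Total head at OW-1: h = 434.15 m (water level in the standpipe).
Pressure head at OW-3: ψ = P/(ρg) = 414.0×1000 / (1000 × 9.81) = 42.20 m.
Total head at OW-3: h = z + ψ = 393.46 + 42.20 = 435.66 m.
Δh = h(OW-1) − h(OW-3) = 434.15 − 435.66 = -1.51 m.
Vertical separation Δz = 425.01 − 393.46 = 31.55 m.
|i_v| = |Δh| / Δz = 1.51 / 31.55 = 0.0479.
Head is higher in the deep piezometer, so vertical flow is upward (discharge condition).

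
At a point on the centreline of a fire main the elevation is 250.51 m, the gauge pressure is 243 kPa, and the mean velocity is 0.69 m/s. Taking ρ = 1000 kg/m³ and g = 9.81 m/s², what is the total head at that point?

Pressure head ψ = P/(ρg) = 243×1000 / (1000 × 9.81) = 24.77 m.
Velocity head = v²/(2g) = 0.69² / (2 × 9.81) = 0.024 m.
h = z + ψ + v²/(2g) = 250.51 + 24.77 + 0.024 = 275.30 m.

h ≈ 275.30 m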